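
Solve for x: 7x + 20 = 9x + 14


Starting with: 7x + 20 = 9x + 14
Move all x terms to left: (7 - 9)x = 14 - 20
Simplify: -2x = -6
Divide both sides by -2: x = 3

x = 3


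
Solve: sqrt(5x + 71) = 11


Square both sides: 5x + 71 = 11^2 = 121
5x = 121 - 71 = 50
x = 10
Check: sqrt(5*10 + 71) = sqrt(121) = 11 ✓

x = 10


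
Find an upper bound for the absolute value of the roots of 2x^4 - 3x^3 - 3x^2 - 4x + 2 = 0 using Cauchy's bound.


Cauchy's bound: all roots r satisfy |r| <= 1 + max(|a_i/a_n|) for i = 0,...,n-1
where a_n is the leading coefficient.

Coefficients: [2, -3, -3, -4, 2]
Leading coefficient a_n = 2
Ratios |a_i/a_n|: 3/2, 3/2, 2, 1
Maximum ratio: 2
Cauchy's bound: |r| <= 1 + 2 = 3

Upper bound = 3


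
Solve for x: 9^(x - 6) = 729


Express both sides with the same base.
729 = 9^3
Since the bases match, equate exponents: x - 6 = 3
So x = 3 - (-6) = 9

x = 9


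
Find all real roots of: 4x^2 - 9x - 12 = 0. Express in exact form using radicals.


Using the quadratic formula: x = (-b ± sqrt(b^2 - 4ac)) / (2a)
Here a = 4, b = -9, c = -12
Discriminant = b^2 - 4ac = (-9)^2 - 4(4)(-12) = 81 + 192 = 273
Since discriminant = 273 > 0, there are two real roots.
x = (9 ± sqrt(273)) / 8
Numerically: x ≈ 3.1903 or x ≈ -0.9403

x = (9 + sqrt(273)) / 8 or x = (9 - sqrt(273)) / 8


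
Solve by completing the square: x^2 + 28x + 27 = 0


Start: x^2 + 28x + 27 = 0
Move constant: x^2 + 28x = -27
Half of 28 is 14, squared is 196
Add 196 to both sides: x^2 + 28x + 196 = 169
(x + 14)^2 = 169
x + 14 = ±13
x = -14 + 13 = -1 or x = -14 - 13 = -27

x = -27, x = -1


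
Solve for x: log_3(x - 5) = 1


Convert to exponential form: x - 5 = 3^1 = 3
x = 3 + 5 = 8
Check: log_3(8 - 5) = log_3(3) = log_3(3) = 1 ✓

x = 8


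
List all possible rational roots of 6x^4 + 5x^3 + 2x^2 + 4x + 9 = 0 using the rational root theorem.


Rational root theorem: possible roots are ±p/q where:
  p divides the constant term (9): p ∈ {1, 3, 9}
  q divides the leading coefficient (6): q ∈ {1, 2, 3, 6}

All possible rational roots: -9, -9/2, -3, -3/2, -1, -1/2, -1/3, -1/6, 1/6, 1/3, 1/2, 1, 3/2, 3, 9/2, 9

-9, -9/2, -3, -3/2, -1, -1/2, -1/3, -1/6, 1/6, 1/3, 1/2, 1, 3/2, 3, 9/2, 9


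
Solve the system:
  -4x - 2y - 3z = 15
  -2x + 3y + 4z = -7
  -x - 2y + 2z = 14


Using Cramer's rule. Expand each determinant along the first row.
D  = (-4)*[3*2 - 4*(-2)] - (-2)*[(-2)*2 - 4*(-1)] + (-3)*[(-2)*(-2) - 3*(-1)]
  = (-4)*(14) - (-2)*(0) + (-3)*(7) = -77
Dx = 15*[3*2 - 4*(-2)] - (-2)*[(-7)*2 - 4*14] + (-3)*[(-7)*(-2) - 3*14]
  = 15*(14) - (-2)*(-70) + (-3)*(-28) = 154
Dy = (-4)*[(-7)*2 - 4*14] - 15*[(-2)*2 - 4*(-1)] + (-3)*[(-2)*14 - (-7)*(-1)]
  = (-4)*(-70) - 15*(0) + (-3)*(-35) = 385
Dz = (-4)*[3*14 - (-7)*(-2)] - (-2)*[(-2)*14 - (-7)*(-1)] + 15*[(-2)*(-2) - 3*(-1)]
  = (-4)*(28) - (-2)*(-35) + 15*(7) = -77
x = Dx/D = 154/-77 = -2, y = Dy/D = 385/-77 = -5, z = Dz/D = -77/-77 = 1
Check eq1: (-4)(-2) + (-2)(-5) + (-3)(1) = 15 = 15 ✓
Check eq2: (-2)(-2) + (3)(-5) + (4)(1) = -7 = -7 ✓
Check eq3: (-1)(-2) + (-2)(-5) + (2)(1) = 14 = 14 ✓

x = -2, y = -5, z = 1


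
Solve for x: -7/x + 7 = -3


Subtract 7 from both sides: -7/x = -10
Multiply both sides by x: -7 = -10 * x
Divide by -10: x = 7/10

x = 7/10


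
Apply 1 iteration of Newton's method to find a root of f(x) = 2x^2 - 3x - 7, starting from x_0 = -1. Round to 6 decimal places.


Newton's method: x_(n+1) = x_n - f(x_n)/f'(x_n)
f(x) = 2x^2 - 3x - 7
f'(x) = 4x - 3

Iteration 1:
  f(-1.000000) = -2.000000
  f'(-1.000000) = -7.000000
  x_1 = -1.000000 - (-2.000000)/(-7.000000) = -1.285714

x_1 = -1.285714


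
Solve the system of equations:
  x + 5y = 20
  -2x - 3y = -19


Using Cramer's rule:
Determinant D = (1)(-3) - (-2)(5) = -3 + 10 = 7
Dx = (20)(-3) - (-19)(5) = -60 + 95 = 35
Dy = (1)(-19) - (-2)(20) = -19 + 40 = 21
x = Dx/D = 35/7 = 5
y = Dy/D = 21/7 = 3

x = 5, y = 3


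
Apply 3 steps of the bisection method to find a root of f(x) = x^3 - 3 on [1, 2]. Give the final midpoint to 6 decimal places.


f(x) = x^3 - 3
f(1) = -2 < 0
f(2) = 5 > 0

Step 1: midpoint = (1.000000 + 2.000000)/2 = 1.500000
  f(1.500000) = 0.375000
  f(mid) > 0, so root is in [1.000000, 1.500000]

Step 2: midpoint = (1.000000 + 1.500000)/2 = 1.250000
  f(1.250000) = -1.046875
  f(mid) < 0, so root is in [1.250000, 1.500000]

Step 3: midpoint = (1.250000 + 1.500000)/2 = 1.375000
  f(1.375000) = -0.400391
  f(mid) < 0, so root is in [1.375000, 1.500000]

midpoint = 1.375000


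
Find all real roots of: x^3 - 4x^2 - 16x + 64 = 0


Let p(x) = x^3 - 4x^2 - 16x + 64. By the rational root theorem (leading coefficient 1), any rational root is an integer divisor of 64: try ±1, ±2, ... in turn.
Test x = 1: value = 45 ≠ 0.
Test x = -1: value = 75 ≠ 0.
Test x = 2: value = 24 ≠ 0.
Test x = -2: value = 72 ≠ 0.
Test x = 4: value = 0 ✓, so (x - 4) is a factor.
Synthetic division by (x - 4): bring down 1; 1(4) - 4 = 0; 0(4) - 16 = -16; (-16)(4) + 64 = 0 → quotient x^2 - 16, remainder 0.
Solve the quadratic x^2 - 16 = 0: discriminant = 0^2 - 4(1)(-16) = 0 + 64 = 64.
sqrt(64) = 8, so x = (0 ± 8)/2: x = 4 or x = -4.

x = -4, x = 4 (multiplicity 2)


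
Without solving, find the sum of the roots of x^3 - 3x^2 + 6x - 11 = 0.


By Vieta's formulas for x^3 + bx^2 + cx + d = 0:
  r1 + r2 + r3 = -b/a = 3
  r1*r2 + r1*r3 + r2*r3 = c/a = 6
  r1*r2*r3 = -d/a = 11


Sum = 3


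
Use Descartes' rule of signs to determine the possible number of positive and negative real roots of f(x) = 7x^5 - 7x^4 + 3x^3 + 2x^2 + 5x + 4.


Descartes' rule of signs:

For positive roots, count sign changes in f(x) = 7x^5 - 7x^4 + 3x^3 + 2x^2 + 5x + 4:
Signs of coefficients: +, -, +, +, +, +
Number of sign changes: 2
Possible positive real roots: 2, 0

For negative roots, examine f(-x) = -7x^5 - 7x^4 - 3x^3 + 2x^2 - 5x + 4:
Signs of coefficients: -, -, -, +, -, +
Number of sign changes: 3
Possible negative real roots: 3, 1

Positive roots: 2 or 0; Negative roots: 3 or 1


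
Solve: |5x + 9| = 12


An absolute value equation |expr| = 12 gives two cases:
Case 1: 5x + 9 = 12
  5x = 3, so x = 3/5
Case 2: 5x + 9 = -12
  5x = -21, so x = -21/5

x = -21/5, x = 3/5


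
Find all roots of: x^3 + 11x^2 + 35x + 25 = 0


Let p(x) = x^3 + 11x^2 + 35x + 25. By the rational root theorem (leading coefficient 1), any rational root is an integer divisor of 25: try ±1, ±2, ... in turn.
Test x = 1: value = 72 ≠ 0.
Test x = -1: value = 0 ✓, so (x + 1) is a factor.
Synthetic division by (x + 1): bring down 1; 1(-1) + 11 = 10; 10(-1) + 35 = 25; 25(-1) + 25 = 0 → quotient x^2 + 10x + 25, remainder 0.
Solve the quadratic x^2 + 10x + 25 = 0: discriminant = 10^2 - 4(1)(25) = 100 - 100 = 0.
Discriminant = 0, so a double root: x = -10/2 = -5.
Collecting all roots found:

x = -5 (multiplicity 2), x = -1


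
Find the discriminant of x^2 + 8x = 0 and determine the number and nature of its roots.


For ax^2 + bx + c = 0, discriminant D = b^2 - 4ac
Here a = 1, b = 8, c = 0
D = (8)^2 - 4(1)(0) = 64 - 0 = 64

D = 64 > 0 and is a perfect square (sqrt = 8)
The equation has 2 distinct real rational roots.

Discriminant = 64, 2 distinct real rational roots


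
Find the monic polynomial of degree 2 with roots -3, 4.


A monic polynomial with roots -3, 4 is:
p(x) = (x + 3)(x - 4)
After multiplying by (x + 3): x + 3
After multiplying by (x - 4): x^2 - x - 12

x^2 - x - 12


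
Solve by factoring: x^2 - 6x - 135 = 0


We need two numbers that multiply to -135 and add to -6.
Those numbers are -15 and 9 (since (-15) * 9 = -135 and (-15) + 9 = -6).
So x^2 - 6x - 135 = (x - 15)(x + 9) = 0
Setting each factor to zero: x = 15 or x = -9

x = -9, x = 15


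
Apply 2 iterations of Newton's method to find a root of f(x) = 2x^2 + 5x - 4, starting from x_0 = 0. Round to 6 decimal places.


Newton's method: x_(n+1) = x_n - f(x_n)/f'(x_n)
f(x) = 2x^2 + 5x - 4
f'(x) = 4x + 5

Iteration 1:
  f(0.000000) = -4.000000
  f'(0.000000) = 5.000000
  x_1 = 0.000000 - (-4.000000)/(5.000000) = 0.800000

Iteration 2:
  f(0.800000) = 1.280000
  f'(0.800000) = 8.200000
  x_2 = 0.800000 - (1.280000)/(8.200000) = 0.643902

x_2 = 0.643902


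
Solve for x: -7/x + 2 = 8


Subtract 2 from both sides: -7/x = 6
Multiply both sides by x: -7 = 6 * x
Divide by 6: x = -7/6

x = -7/6


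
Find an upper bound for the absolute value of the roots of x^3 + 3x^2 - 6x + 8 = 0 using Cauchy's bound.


Cauchy's bound: all roots r satisfy |r| <= 1 + max(|a_i/a_n|) for i = 0,...,n-1
where a_n is the leading coefficient.

Coefficients: [1, 3, -6, 8]
Leading coefficient a_n = 1
Ratios |a_i/a_n|: 3, 6, 8
Maximum ratio: 8
Cauchy's bound: |r| <= 1 + 8 = 9

Upper bound = 9


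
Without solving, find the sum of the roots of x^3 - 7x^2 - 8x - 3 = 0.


By Vieta's formulas for x^3 + bx^2 + cx + d = 0:
  r1 + r2 + r3 = -b/a = 7
  r1*r2 + r1*r3 + r2*r3 = c/a = -8
  r1*r2*r3 = -d/a = 3


Sum = 7


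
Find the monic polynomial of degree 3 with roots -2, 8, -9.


A monic polynomial with roots -2, 8, -9 is:
p(x) = (x + 2)(x - 8)(x + 9)
After multiplying by (x + 2): x + 2
After multiplying by (x - 8): x^2 - 6x - 16
After multiplying by (x + 9): x^3 + 3x^2 - 70x - 144

x^3 + 3x^2 - 70x - 144


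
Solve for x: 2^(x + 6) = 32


Express both sides with the same base.
32 = 2^5
Since the bases match, equate exponents: x + 6 = 5
So x = 5 - (6) = -1

x = -1


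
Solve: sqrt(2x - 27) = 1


Square both sides: 2x - 27 = 1^2 = 1
2x = 1 + 27 = 28
x = 14
Check: sqrt(2*14 - 27) = sqrt(1) = 1 ✓

x = 14


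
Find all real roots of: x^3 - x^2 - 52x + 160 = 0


Let p(x) = x^3 - x^2 - 52x + 160. By the rational root theorem (leading coefficient 1), any rational root is an integer divisor of 160: try ±1, ±2, ... in turn.
Test x = 1: value = 108 ≠ 0.
Test x = -1: value = 210 ≠ 0.
Test x = 2: value = 60 ≠ 0.
Test x = -2: value = 252 ≠ 0.
Test x = 4: value = 0 ✓, so (x - 4) is a factor.
Synthetic division by (x - 4): bring down 1; 1(4) - 1 = 3; 3(4) - 52 = -40; (-40)(4) + 160 = 0 → quotient x^2 + 3x - 40, remainder 0.
Solve the quadratic x^2 + 3x - 40 = 0: discriminant = 3^2 - 4(1)(-40) = 9 + 160 = 169.
sqrt(169) = 13, so x = (-3 ± 13)/2: x = 5 or x = -8.

x = -8, x = 4, x = 5


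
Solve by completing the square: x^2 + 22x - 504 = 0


Start: x^2 + 22x - 504 = 0
Move constant: x^2 + 22x = 504
Half of 22 is 11, squared is 121
Add 121 to both sides: x^2 + 22x + 121 = 625
(x + 11)^2 = 625
x + 11 = ±25
x = -11 + 25 = 14 or x = -11 - 25 = -36

x = -36, x = 14


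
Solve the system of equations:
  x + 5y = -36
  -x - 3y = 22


Using Cramer's rule:
Determinant D = (1)(-3) - (-1)(5) = -3 + 5 = 2
Dx = (-36)(-3) - (22)(5) = 108 - 110 = -2
Dy = (1)(22) - (-1)(-36) = 22 - 36 = -14
x = Dx/D = -2/2 = -1
y = Dy/D = -14/2 = -7

x = -1, y = -7


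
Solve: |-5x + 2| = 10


An absolute value equation |expr| = 10 gives two cases:
Case 1: -5x + 2 = 10
  -5x = 8, so x = -8/5
Case 2: -5x + 2 = -10
  -5x = -12, so x = 12/5

x = -8/5, x = 12/5


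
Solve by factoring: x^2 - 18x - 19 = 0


We need two numbers that multiply to -19 and add to -18.
Those numbers are -19 and 1 (since (-19) * 1 = -19 and (-19) + 1 = -18).
So x^2 - 18x - 19 = (x - 19)(x + 1) = 0
Setting each factor to zero: x = 19 or x = -1

x = -1, x = 19


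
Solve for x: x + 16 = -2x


Starting with: x + 16 = -2x
Move all x terms to left: (1 + 2)x = 0 - 16
Simplify: 3x = -16
Divide both sides by 3: x = -16/3

x = -16/3


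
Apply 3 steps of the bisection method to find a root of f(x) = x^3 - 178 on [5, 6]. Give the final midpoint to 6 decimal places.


f(x) = x^3 - 178
f(5) = -53 < 0
f(6) = 38 > 0

Step 1: midpoint = (5.000000 + 6.000000)/2 = 5.500000
  f(5.500000) = -11.625000
  f(mid) < 0, so root is in [5.500000, 6.000000]

Step 2: midpoint = (5.500000 + 6.000000)/2 = 5.750000
  f(5.750000) = 12.109375
  f(mid) > 0, so root is in [5.500000, 5.750000]

Step 3: midpoint = (5.500000 + 5.750000)/2 = 5.625000
  f(5.625000) = -0.021484
  f(mid) < 0, so root is in [5.625000, 5.750000]

midpoint = 5.625000


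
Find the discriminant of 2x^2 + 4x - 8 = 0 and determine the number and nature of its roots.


For ax^2 + bx + c = 0, discriminant D = b^2 - 4ac
Here a = 2, b = 4, c = -8
D = (4)^2 - 4(2)(-8) = 16 + 64 = 80

D = 80 > 0 but not a perfect square
The equation has 2 distinct real irrational roots.

Discriminant = 80, 2 distinct real irrational roots


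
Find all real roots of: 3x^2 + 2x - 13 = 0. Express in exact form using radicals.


Using the quadratic formula: x = (-b ± sqrt(b^2 - 4ac)) / (2a)
Here a = 3, b = 2, c = -13
Discriminant = b^2 - 4ac = 2^2 - 4(3)(-13) = 4 + 156 = 160
Since discriminant = 160 > 0, there are two real roots.
x = (-2 ± 4*sqrt(10)) / 6
Simplifying: x = (-1 ± 2*sqrt(10)) / 3
Numerically: x ≈ 1.7749 or x ≈ -2.4415

x = (-1 + 2*sqrt(10)) / 3 or x = (-1 - 2*sqrt(10)) / 3


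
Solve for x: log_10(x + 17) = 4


Convert to exponential form: x + 17 = 10^4 = 10000
x = 10000 - 17 = 9983
Check: log_10(9983 + 17) = log_10(10000) = log_10(10000) = 4 ✓

x = 9983


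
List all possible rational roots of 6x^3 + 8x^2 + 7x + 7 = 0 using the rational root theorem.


Rational root theorem: possible roots are ±p/q where:
  p divides the constant term (7): p ∈ {1, 7}
  q divides the leading coefficient (6): q ∈ {1, 2, 3, 6}

All possible rational roots: -7, -7/2, -7/3, -7/6, -1, -1/2, -1/3, -1/6, 1/6, 1/3, 1/2, 1, 7/6, 7/3, 7/2, 7

-7, -7/2, -7/3, -7/6, -1, -1/2, -1/3, -1/6, 1/6, 1/3, 1/2, 1, 7/6, 7/3, 7/2, 7


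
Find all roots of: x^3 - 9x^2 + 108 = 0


Let p(x) = x^3 - 9x^2 + 108. By the rational root theorem (leading coefficient 1), any rational root is an integer divisor of 108: try ±1, ±2, ... in turn.
Test x = 1: value = 100 ≠ 0.
Test x = -1: value = 98 ≠ 0.
Test x = 2: value = 80 ≠ 0.
Test x = -2: value = 64 ≠ 0.
Test x = 3: value = 54 ≠ 0.
Test x = -3: value = 0 ✓, so (x + 3) is a factor.
Synthetic division by (x + 3): bring down 1; 1(-3) - 9 = -12; (-12)(-3) + 0 = 36; 36(-3) + 108 = 0 → quotient x^2 - 12x + 36, remainder 0.
Solve the quadratic x^2 - 12x + 36 = 0: discriminant = (-12)^2 - 4(1)(36) = 144 - 144 = 0.
Discriminant = 0, so a double root: x = 12/2 = 6.
Collecting all roots found:

x = -3, x = 6 (multiplicity 2)


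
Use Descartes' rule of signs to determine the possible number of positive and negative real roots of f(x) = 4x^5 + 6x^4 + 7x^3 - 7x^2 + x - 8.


Descartes' rule of signs:

For positive roots, count sign changes in f(x) = 4x^5 + 6x^4 + 7x^3 - 7x^2 + x - 8:
Signs of coefficients: +, +, +, -, +, -
Number of sign changes: 3
Possible positive real roots: 3, 1

For negative roots, examine f(-x) = -4x^5 + 6x^4 - 7x^3 - 7x^2 - x - 8:
Signs of coefficients: -, +, -, -, -, -
Number of sign changes: 2
Possible negative real roots: 2, 0

Positive roots: 3 or 1; Negative roots: 2 or 0


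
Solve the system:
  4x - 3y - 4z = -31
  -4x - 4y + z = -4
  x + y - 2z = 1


Using Cramer's rule. Expand each determinant along the first row.
D  = 4*[(-4)*(-2) - 1*1] - (-3)*[(-4)*(-2) - 1*1] + (-4)*[(-4)*1 - (-4)*1]
  = 4*(7) - (-3)*(7) + (-4)*(0) = 49
Dx = (-31)*[(-4)*(-2) - 1*1] - (-3)*[(-4)*(-2) - 1*1] + (-4)*[(-4)*1 - (-4)*1]
  = (-31)*(7) - (-3)*(7) + (-4)*(0) = -196
Dy = 4*[(-4)*(-2) - 1*1] - (-31)*[(-4)*(-2) - 1*1] + (-4)*[(-4)*1 - (-4)*1]
  = 4*(7) - (-31)*(7) + (-4)*(0) = 245
Dz = 4*[(-4)*1 - (-4)*1] - (-3)*[(-4)*1 - (-4)*1] + (-31)*[(-4)*1 - (-4)*1]
  = 4*(0) - (-3)*(0) + (-31)*(0) = 0
x = Dx/D = -196/49 = -4, y = Dy/D = 245/49 = 5, z = Dz/D = 0/49 = 0
Check eq1: (4)(-4) + (-3)(5) + (-4)(0) = -31 = -31 ✓
Check eq2: (-4)(-4) + (-4)(5) + (1)(0) = -4 = -4 ✓
Check eq3: (1)(-4) + (1)(5) + (-2)(0) = 1 = 1 ✓

x = -4, y = 5, z = 0


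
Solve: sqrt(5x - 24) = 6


Square both sides: 5x - 24 = 6^2 = 36
5x = 36 + 24 = 60
x = 12
Check: sqrt(5*12 - 24) = sqrt(36) = 6 ✓

x = 12


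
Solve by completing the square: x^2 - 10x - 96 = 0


Start: x^2 - 10x - 96 = 0
Move constant: x^2 - 10x = 96
Half of -10 is -5, squared is 25
Add 25 to both sides: x^2 - 10x + 25 = 121
(x - 5)^2 = 121
x - 5 = ±11
x = 5 + 11 = 16 or x = 5 - 11 = -6

x = -6, x = 16


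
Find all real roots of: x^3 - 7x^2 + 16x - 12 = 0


Let p(x) = x^3 - 7x^2 + 16x - 12. By the rational root theorem (leading coefficient 1), any rational root is an integer divisor of 12: try ±1, ±2, ... in turn.
Test x = 1: value = -2 ≠ 0.
Test x = -1: value = -36 ≠ 0.
Test x = 2: value = 0 ✓, so (x - 2) is a factor.
Synthetic division by (x - 2): bring down 1; 1(2) - 7 = -5; (-5)(2) + 16 = 6; 6(2) - 12 = 0 → quotient x^2 - 5x + 6, remainder 0.
Solve the quadratic x^2 - 5x + 6 = 0: discriminant = (-5)^2 - 4(1)(6) = 25 - 24 = 1.
sqrt(1) = 1, so x = (5 ± 1)/2: x = 3 or x = 2.

x = 2 (multiplicity 2), x = 3


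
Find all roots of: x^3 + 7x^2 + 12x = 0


The constant term is 0, so x = 0 is a root. Factor out x:
  x^2 + 7x + 12 = 0
Solve the quadratic x^2 + 7x + 12 = 0: discriminant = 7^2 - 4(1)(12) = 49 - 48 = 1.
sqrt(1) = 1, so x = (-7 ± 1)/2: x = -3 or x = -4.
Collecting all roots found:

x = -4, x = -3, x = 0


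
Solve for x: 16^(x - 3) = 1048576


Express both sides with the same base.
1048576 = 16^5
Since the bases match, equate exponents: x - 3 = 5
So x = 5 - (-3) = 8

x = 8


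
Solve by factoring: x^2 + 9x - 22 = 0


We need two numbers that multiply to -22 and add to 9.
Those numbers are -2 and 11 (since (-2) * 11 = -22 and (-2) + 11 = 9).
So x^2 + 9x - 22 = (x - 2)(x + 11) = 0
Setting each factor to zero: x = 2 or x = -11

x = -11, x = 2


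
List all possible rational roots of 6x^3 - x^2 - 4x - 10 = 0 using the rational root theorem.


Rational root theorem: possible roots are ±p/q where:
  p divides the constant term (-10): p ∈ {1, 2, 5, 10}
  q divides the leading coefficient (6): q ∈ {1, 2, 3, 6}

All possible rational roots: -10, -5, -10/3, -5/2, -2, -5/3, -1, -5/6, -2/3, -1/2, -1/3, -1/6, 1/6, 1/3, 1/2, 2/3, 5/6, 1, 5/3, 2, 5/2, 10/3, 5, 10

-10, -5, -10/3, -5/2, -2, -5/3, -1, -5/6, -2/3, -1/2, -1/3, -1/6, 1/6, 1/3, 1/2, 2/3, 5/6, 1, 5/3, 2, 5/2, 10/3, 5, 10


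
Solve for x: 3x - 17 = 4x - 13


Starting with: 3x - 17 = 4x - 13
Move all x terms to left: (3 - 4)x = -13 + 17
Simplify: -x = 4
Divide both sides by -1: x = -4

x = -4


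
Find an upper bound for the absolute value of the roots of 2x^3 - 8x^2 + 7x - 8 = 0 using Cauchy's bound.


Cauchy's bound: all roots r satisfy |r| <= 1 + max(|a_i/a_n|) for i = 0,...,n-1
where a_n is the leading coefficient.

Coefficients: [2, -8, 7, -8]
Leading coefficient a_n = 2
Ratios |a_i/a_n|: 4, 7/2, 4
Maximum ratio: 4
Cauchy's bound: |r| <= 1 + 4 = 5

Upper bound = 5


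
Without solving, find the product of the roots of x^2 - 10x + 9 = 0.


By Vieta's formulas for ax^2 + bx + c = 0:
  Sum of roots = -b/a
  Product of roots = c/a

Here a = 1, b = -10, c = 9
Sum = -(-10)/1 = 10
Product = 9/1 = 9

Product = 9


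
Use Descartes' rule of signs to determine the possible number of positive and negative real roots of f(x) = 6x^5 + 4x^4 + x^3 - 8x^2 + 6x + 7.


Descartes' rule of signs:

For positive roots, count sign changes in f(x) = 6x^5 + 4x^4 + x^3 - 8x^2 + 6x + 7:
Signs of coefficients: +, +, +, -, +, +
Number of sign changes: 2
Possible positive real roots: 2, 0

For negative roots, examine f(-x) = -6x^5 + 4x^4 - x^3 - 8x^2 - 6x + 7:
Signs of coefficients: -, +, -, -, -, +
Number of sign changes: 3
Possible negative real roots: 3, 1

Positive roots: 2 or 0; Negative roots: 3 or 1


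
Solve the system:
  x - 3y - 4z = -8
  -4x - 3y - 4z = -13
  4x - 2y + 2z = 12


Using Cramer's rule. Expand each determinant along the first row.
D  = 1*[(-3)*2 - (-4)*(-2)] - (-3)*[(-4)*2 - (-4)*4] + (-4)*[(-4)*(-2) - (-3)*4]
  = 1*(-14) - (-3)*(8) + (-4)*(20) = -70
Dx = (-8)*[(-3)*2 - (-4)*(-2)] - (-3)*[(-13)*2 - (-4)*12] + (-4)*[(-13)*(-2) - (-3)*12]
  = (-8)*(-14) - (-3)*(22) + (-4)*(62) = -70
Dy = 1*[(-13)*2 - (-4)*12] - (-8)*[(-4)*2 - (-4)*4] + (-4)*[(-4)*12 - (-13)*4]
  = 1*(22) - (-8)*(8) + (-4)*(4) = 70
Dz = 1*[(-3)*12 - (-13)*(-2)] - (-3)*[(-4)*12 - (-13)*4] + (-8)*[(-4)*(-2) - (-3)*4]
  = 1*(-62) - (-3)*(4) + (-8)*(20) = -210
x = Dx/D = -70/-70 = 1, y = Dy/D = 70/-70 = -1, z = Dz/D = -210/-70 = 3
Check eq1: (1)(1) + (-3)(-1) + (-4)(3) = -8 = -8 ✓
Check eq2: (-4)(1) + (-3)(-1) + (-4)(3) = -13 = -13 ✓
Check eq3: (4)(1) + (-2)(-1) + (2)(3) = 12 = 12 ✓

x = 1, y = -1, z = 3


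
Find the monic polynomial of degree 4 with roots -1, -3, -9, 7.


A monic polynomial with roots -1, -3, -9, 7 is:
p(x) = (x + 1)(x + 3)(x + 9)(x - 7)
After multiplying by (x + 1): x + 1
After multiplying by (x + 3): x^2 + 4x + 3
After multiplying by (x + 9): x^3 + 13x^2 + 39x + 27
After multiplying by (x - 7): x^4 + 6x^3 - 52x^2 - 246x - 189

x^4 + 6x^3 - 52x^2 - 246x - 189


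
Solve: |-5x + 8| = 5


An absolute value equation |expr| = 5 gives two cases:
Case 1: -5x + 8 = 5
  -5x = -3, so x = 3/5
Case 2: -5x + 8 = -5
  -5x = -13, so x = 13/5

x = 3/5, x = 13/5


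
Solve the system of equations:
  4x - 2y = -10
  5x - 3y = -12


Using Cramer's rule:
Determinant D = (4)(-3) - (5)(-2) = -12 + 10 = -2
Dx = (-10)(-3) - (-12)(-2) = 30 - 24 = 6
Dy = (4)(-12) - (5)(-10) = -48 + 50 = 2
x = Dx/D = 6/-2 = -3
y = Dy/D = 2/-2 = -1

x = -3, y = -1


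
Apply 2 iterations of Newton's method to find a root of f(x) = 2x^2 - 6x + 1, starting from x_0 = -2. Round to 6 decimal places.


Newton's method: x_(n+1) = x_n - f(x_n)/f'(x_n)
f(x) = 2x^2 - 6x + 1
f'(x) = 4x - 6

Iteration 1:
  f(-2.000000) = 21.000000
  f'(-2.000000) = -14.000000
  x_1 = -2.000000 - (21.000000)/(-14.000000) = -0.500000

Iteration 2:
  f(-0.500000) = 4.500000
  f'(-0.500000) = -8.000000
  x_2 = -0.500000 - (4.500000)/(-8.000000) = 0.062500

x_2 = 0.062500


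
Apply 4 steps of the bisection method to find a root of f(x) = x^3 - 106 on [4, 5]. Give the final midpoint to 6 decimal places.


f(x) = x^3 - 106
f(4) = -42 < 0
f(5) = 19 > 0

Step 1: midpoint = (4.000000 + 5.000000)/2 = 4.500000
  f(4.500000) = -14.875000
  f(mid) < 0, so root is in [4.500000, 5.000000]

Step 2: midpoint = (4.500000 + 5.000000)/2 = 4.750000
  f(4.750000) = 1.171875
  f(mid) > 0, so root is in [4.500000, 4.750000]

Step 3: midpoint = (4.500000 + 4.750000)/2 = 4.625000
  f(4.625000) = -7.068359
  f(mid) < 0, so root is in [4.625000, 4.750000]

Step 4: midpoint = (4.625000 + 4.750000)/2 = 4.687500
  f(4.687500) = -3.003174
  f(mid) < 0, so root is in [4.687500, 4.750000]

midpoint = 4.687500


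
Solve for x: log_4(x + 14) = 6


Convert to exponential form: x + 14 = 4^6 = 4096
x = 4096 - 14 = 4082
Check: log_4(4082 + 14) = log_4(4096) = log_4(4096) = 6 ✓

x = 4082


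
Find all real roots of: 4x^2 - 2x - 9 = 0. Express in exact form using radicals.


Using the quadratic formula: x = (-b ± sqrt(b^2 - 4ac)) / (2a)
Here a = 4, b = -2, c = -9
Discriminant = b^2 - 4ac = (-2)^2 - 4(4)(-9) = 4 + 144 = 148
Since discriminant = 148 > 0, there are two real roots.
x = (2 ± 2*sqrt(37)) / 8
Simplifying: x = (1 ± sqrt(37)) / 4
Numerically: x ≈ 1.7707 or x ≈ -1.2707

x = (1 + sqrt(37)) / 4 or x = (1 - sqrt(37)) / 4


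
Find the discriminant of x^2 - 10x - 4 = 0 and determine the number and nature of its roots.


For ax^2 + bx + c = 0, discriminant D = b^2 - 4ac
Here a = 1, b = -10, c = -4
D = (-10)^2 - 4(1)(-4) = 100 + 16 = 116

D = 116 > 0 but not a perfect square
The equation has 2 distinct real irrational roots.

Discriminant = 116, 2 distinct real irrational roots


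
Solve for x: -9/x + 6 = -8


Subtract 6 from both sides: -9/x = -14
Multiply both sides by x: -9 = -14 * x
Divide by -14: x = 9/14

x = 9/14


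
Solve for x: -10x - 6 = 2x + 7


Starting with: -10x - 6 = 2x + 7
Move all x terms to left: (-10 - 2)x = 7 + 6
Simplify: -12x = 13
Divide both sides by -12: x = -13/12

x = -13/12


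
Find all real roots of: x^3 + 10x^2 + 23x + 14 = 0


Let p(x) = x^3 + 10x^2 + 23x + 14. By the rational root theorem (leading coefficient 1), any rational root is an integer divisor of 14: try ±1, ±2, ... in turn.
Test x = 1: value = 48 ≠ 0.
Test x = -1: value = 0 ✓, so (x + 1) is a factor.
Synthetic division by (x + 1): bring down 1; 1(-1) + 10 = 9; 9(-1) + 23 = 14; 14(-1) + 14 = 0 → quotient x^2 + 9x + 14, remainder 0.
Solve the quadratic x^2 + 9x + 14 = 0: discriminant = 9^2 - 4(1)(14) = 81 - 56 = 25.
sqrt(25) = 5, so x = (-9 ± 5)/2: x = -2 or x = -7.

x = -7, x = -2, x = -1


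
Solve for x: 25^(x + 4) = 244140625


Express both sides with the same base.
244140625 = 25^6
Since the bases match, equate exponents: x + 4 = 6
So x = 6 - (4) = 2

x = 2


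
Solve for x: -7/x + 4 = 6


Subtract 4 from both sides: -7/x = 2
Multiply both sides by x: -7 = 2 * x
Divide by 2: x = -7/2

x = -7/2


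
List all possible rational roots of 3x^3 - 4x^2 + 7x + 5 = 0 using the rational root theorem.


Rational root theorem: possible roots are ±p/q where:
  p divides the constant term (5): p ∈ {1, 5}
  q divides the leading coefficient (3): q ∈ {1, 3}

All possible rational roots: -5, -5/3, -1, -1/3, 1/3, 1, 5/3, 5

-5, -5/3, -1, -1/3, 1/3, 1, 5/3, 5


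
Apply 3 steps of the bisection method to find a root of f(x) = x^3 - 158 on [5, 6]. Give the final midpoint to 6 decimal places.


f(x) = x^3 - 158
f(5) = -33 < 0
f(6) = 58 > 0

Step 1: midpoint = (5.000000 + 6.000000)/2 = 5.500000
  f(5.500000) = 8.375000
  f(mid) > 0, so root is in [5.000000, 5.500000]

Step 2: midpoint = (5.000000 + 5.500000)/2 = 5.250000
  f(5.250000) = -13.296875
  f(mid) < 0, so root is in [5.250000, 5.500000]

Step 3: midpoint = (5.250000 + 5.500000)/2 = 5.375000
  f(5.375000) = -2.712891
  f(mid) < 0, so root is in [5.375000, 5.500000]

midpoint = 5.375000


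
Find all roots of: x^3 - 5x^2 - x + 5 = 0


Let p(x) = x^3 - 5x^2 - x + 5. By the rational root theorem (leading coefficient 1), any rational root is an integer divisor of 5: try ±1, ±2, ... in turn.
Test x = 1: value = 0 ✓, so (x - 1) is a factor.
Synthetic division by (x - 1): bring down 1; 1(1) - 5 = -4; (-4)(1) - 1 = -5; (-5)(1) + 5 = 0 → quotient x^2 - 4x - 5, remainder 0.
Solve the quadratic x^2 - 4x - 5 = 0: discriminant = (-4)^2 - 4(1)(-5) = 16 + 20 = 36.
sqrt(36) = 6, so x = (4 ± 6)/2: x = 5 or x = -1.
Collecting all roots found:

x = -1, x = 1, x = 5


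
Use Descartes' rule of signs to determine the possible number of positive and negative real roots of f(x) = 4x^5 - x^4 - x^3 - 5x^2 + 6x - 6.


Descartes' rule of signs:

For positive roots, count sign changes in f(x) = 4x^5 - x^4 - x^3 - 5x^2 + 6x - 6:
Signs of coefficients: +, -, -, -, +, -
Number of sign changes: 3
Possible positive real roots: 3, 1

For negative roots, examine f(-x) = -4x^5 - x^4 + x^3 - 5x^2 - 6x - 6:
Signs of coefficients: -, -, +, -, -, -
Number of sign changes: 2
Possible negative real roots: 2, 0

Positive roots: 3 or 1; Negative roots: 2 or 0


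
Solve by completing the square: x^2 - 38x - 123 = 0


Start: x^2 - 38x - 123 = 0
Move constant: x^2 - 38x = 123
Half of -38 is -19, squared is 361
Add 361 to both sides: x^2 - 38x + 361 = 484
(x - 19)^2 = 484
x - 19 = ±22
x = 19 + 22 = 41 or x = 19 - 22 = -3

x = -3, x = 41


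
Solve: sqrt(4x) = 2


Square both sides: 4x = 2^2 = 4
4x = 4 - 0 = 4
x = 1
Check: sqrt(4*1 + 0) = sqrt(4) = 2 ✓

x = 1


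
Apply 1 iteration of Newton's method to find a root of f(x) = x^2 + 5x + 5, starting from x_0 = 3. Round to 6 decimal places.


Newton's method: x_(n+1) = x_n - f(x_n)/f'(x_n)
f(x) = x^2 + 5x + 5
f'(x) = 2x + 5

Iteration 1:
  f(3.000000) = 29.000000
  f'(3.000000) = 11.000000
  x_1 = 3.000000 - (29.000000)/(11.000000) = 0.363636

x_1 = 0.363636


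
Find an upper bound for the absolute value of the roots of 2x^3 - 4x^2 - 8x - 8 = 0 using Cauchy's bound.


Cauchy's bound: all roots r satisfy |r| <= 1 + max(|a_i/a_n|) for i = 0,...,n-1
where a_n is the leading coefficient.

Coefficients: [2, -4, -8, -8]
Leading coefficient a_n = 2
Ratios |a_i/a_n|: 2, 4, 4
Maximum ratio: 4
Cauchy's bound: |r| <= 1 + 4 = 5

Upper bound = 5


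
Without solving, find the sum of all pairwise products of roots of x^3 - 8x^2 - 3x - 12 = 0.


By Vieta's formulas for x^3 + bx^2 + cx + d = 0:
  r1 + r2 + r3 = -b/a = 8
  r1*r2 + r1*r3 + r2*r3 = c/a = -3
  r1*r2*r3 = -d/a = 12


Sum of pairwise products = -3


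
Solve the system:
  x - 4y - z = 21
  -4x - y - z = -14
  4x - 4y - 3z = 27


Using Cramer's rule. Expand each determinant along the first row.
D  = 1*[(-1)*(-3) - (-1)*(-4)] - (-4)*[(-4)*(-3) - (-1)*4] + (-1)*[(-4)*(-4) - (-1)*4]
  = 1*(-1) - (-4)*(16) + (-1)*(20) = 43
Dx = 21*[(-1)*(-3) - (-1)*(-4)] - (-4)*[(-14)*(-3) - (-1)*27] + (-1)*[(-14)*(-4) - (-1)*27]
  = 21*(-1) - (-4)*(69) + (-1)*(83) = 172
Dy = 1*[(-14)*(-3) - (-1)*27] - 21*[(-4)*(-3) - (-1)*4] + (-1)*[(-4)*27 - (-14)*4]
  = 1*(69) - 21*(16) + (-1)*(-52) = -215
Dz = 1*[(-1)*27 - (-14)*(-4)] - (-4)*[(-4)*27 - (-14)*4] + 21*[(-4)*(-4) - (-1)*4]
  = 1*(-83) - (-4)*(-52) + 21*(20) = 129
x = Dx/D = 172/43 = 4, y = Dy/D = -215/43 = -5, z = Dz/D = 129/43 = 3
Check eq1: (1)(4) + (-4)(-5) + (-1)(3) = 21 = 21 ✓
Check eq2: (-4)(4) + (-1)(-5) + (-1)(3) = -14 = -14 ✓
Check eq3: (4)(4) + (-4)(-5) + (-3)(3) = 27 = 27 ✓

x = 4, y = -5, z = 3


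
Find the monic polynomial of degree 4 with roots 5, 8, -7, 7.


A monic polynomial with roots 5, 8, -7, 7 is:
p(x) = (x - 5)(x - 8)(x + 7)(x - 7)
After multiplying by (x - 5): x - 5
After multiplying by (x - 8): x^2 - 13x + 40
After multiplying by (x + 7): x^3 - 6x^2 - 51x + 280
After multiplying by (x - 7): x^4 - 13x^3 - 9x^2 + 637x - 1960

x^4 - 13x^3 - 9x^2 + 637x - 1960


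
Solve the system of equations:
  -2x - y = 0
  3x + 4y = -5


Using Cramer's rule:
Determinant D = (-2)(4) - (3)(-1) = -8 + 3 = -5
Dx = (0)(4) - (-5)(-1) = 0 - 5 = -5
Dy = (-2)(-5) - (3)(0) = 10 - 0 = 10
x = Dx/D = -5/-5 = 1
y = Dy/D = 10/-5 = -2

x = 1, y = -2


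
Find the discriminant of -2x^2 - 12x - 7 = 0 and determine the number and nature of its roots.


For ax^2 + bx + c = 0, discriminant D = b^2 - 4ac
Here a = -2, b = -12, c = -7
D = (-12)^2 - 4(-2)(-7) = 144 - 56 = 88

D = 88 > 0 but not a perfect square
The equation has 2 distinct real irrational roots.

Discriminant = 88, 2 distinct real irrational roots


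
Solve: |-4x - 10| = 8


An absolute value equation |expr| = 8 gives two cases:
Case 1: -4x - 10 = 8
  -4x = 18, so x = -9/2
Case 2: -4x - 10 = -8
  -4x = 2, so x = -1/2

x = -9/2, x = -1/2


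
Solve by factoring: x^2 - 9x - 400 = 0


We need two numbers that multiply to -400 and add to -9.
Those numbers are -25 and 16 (since (-25) * 16 = -400 and (-25) + 16 = -9).
So x^2 - 9x - 400 = (x - 25)(x + 16) = 0
Setting each factor to zero: x = 25 or x = -16

x = -16, x = 25


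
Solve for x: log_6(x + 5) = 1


Convert to exponential form: x + 5 = 6^1 = 6
x = 6 - 5 = 1
Check: log_6(1 + 5) = log_6(6) = log_6(6) = 1 ✓

x = 1


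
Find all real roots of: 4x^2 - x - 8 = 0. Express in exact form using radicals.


Using the quadratic formula: x = (-b ± sqrt(b^2 - 4ac)) / (2a)
Here a = 4, b = -1, c = -8
Discriminant = b^2 - 4ac = (-1)^2 - 4(4)(-8) = 1 + 128 = 129
Since discriminant = 129 > 0, there are two real roots.
x = (1 ± sqrt(129)) / 8
Numerically: x ≈ 1.5447 or x ≈ -1.2947

x = (1 + sqrt(129)) / 8 or x = (1 - sqrt(129)) / 8


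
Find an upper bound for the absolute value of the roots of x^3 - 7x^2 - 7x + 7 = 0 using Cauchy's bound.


Cauchy's bound: all roots r satisfy |r| <= 1 + max(|a_i/a_n|) for i = 0,...,n-1
where a_n is the leading coefficient.

Coefficients: [1, -7, -7, 7]
Leading coefficient a_n = 1
Ratios |a_i/a_n|: 7, 7, 7
Maximum ratio: 7
Cauchy's bound: |r| <= 1 + 7 = 8

Upper bound = 8


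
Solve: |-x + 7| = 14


An absolute value equation |expr| = 14 gives two cases:
Case 1: -x + 7 = 14
  -x = 7, so x = -7
Case 2: -x + 7 = -14
  -x = -21, so x = 21

x = -7, x = 21


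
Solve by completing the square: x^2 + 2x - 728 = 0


Start: x^2 + 2x - 728 = 0
Move constant: x^2 + 2x = 728
Half of 2 is 1, squared is 1
Add 1 to both sides: x^2 + 2x + 1 = 729
(x + 1)^2 = 729
x + 1 = ±27
x = -1 + 27 = 26 or x = -1 - 27 = -28

x = -28, x = 26


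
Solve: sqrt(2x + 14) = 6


Square both sides: 2x + 14 = 6^2 = 36
2x = 36 - 14 = 22
x = 11
Check: sqrt(2*11 + 14) = sqrt(36) = 6 ✓

x = 11


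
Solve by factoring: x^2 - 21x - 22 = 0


We need two numbers that multiply to -22 and add to -21.
Those numbers are 1 and -22 (since 1 * (-22) = -22 and 1 + (-22) = -21).
So x^2 - 21x - 22 = (x + 1)(x - 22) = 0
Setting each factor to zero: x = -1 or x = 22

x = -1, x = 22


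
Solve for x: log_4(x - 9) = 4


Convert to exponential form: x - 9 = 4^4 = 256
x = 256 + 9 = 265
Check: log_4(265 - 9) = log_4(256) = log_4(256) = 4 ✓

x = 265


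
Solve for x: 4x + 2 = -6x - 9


Starting with: 4x + 2 = -6x - 9
Move all x terms to left: (4 + 6)x = -9 - 2
Simplify: 10x = -11
Divide both sides by 10: x = -11/10

x = -11/10


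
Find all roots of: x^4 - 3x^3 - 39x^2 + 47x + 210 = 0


Let p(x) = x^4 - 3x^3 - 39x^2 + 47x + 210. By the rational root theorem (leading coefficient 1), any rational root is an integer divisor of 210: try ±1, ±2, ... in turn.
Test x = 1: value = 216 ≠ 0.
Test x = -1: value = 128 ≠ 0.
Test x = 2: value = 140 ≠ 0.
Test x = -2: value = 0 ✓, so (x + 2) is a factor.
Synthetic division by (x + 2): bring down 1; 1(-2) - 3 = -5; (-5)(-2) - 39 = -29; (-29)(-2) + 47 = 105; 105(-2) + 210 = 0 → quotient x^3 - 5x^2 - 29x + 105, remainder 0.
Continue with the quotient x^3 - 5x^2 - 29x + 105 (candidates must divide 105).
Test x = 3: value = 0 ✓, so (x - 3) is a factor.
Synthetic division by (x - 3): bring down 1; 1(3) - 5 = -2; (-2)(3) - 29 = -35; (-35)(3) + 105 = 0 → quotient x^2 - 2x - 35, remainder 0.
Solve the quadratic x^2 - 2x - 35 = 0: discriminant = (-2)^2 - 4(1)(-35) = 4 + 140 = 144.
sqrt(144) = 12, so x = (2 ± 12)/2: x = 7 or x = -5.
Collecting all roots found:

x = -5, x = -2, x = 3, x = 7


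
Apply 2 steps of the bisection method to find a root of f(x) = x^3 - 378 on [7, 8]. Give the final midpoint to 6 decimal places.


f(x) = x^3 - 378
f(7) = -35 < 0
f(8) = 134 > 0

Step 1: midpoint = (7.000000 + 8.000000)/2 = 7.500000
  f(7.500000) = 43.875000
  f(mid) > 0, so root is in [7.000000, 7.500000]

Step 2: midpoint = (7.000000 + 7.500000)/2 = 7.250000
  f(7.250000) = 3.078125
  f(mid) > 0, so root is in [7.000000, 7.250000]

midpoint = 7.250000


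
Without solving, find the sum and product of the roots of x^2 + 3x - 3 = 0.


By Vieta's formulas for ax^2 + bx + c = 0:
  Sum of roots = -b/a
  Product of roots = c/a

Here a = 1, b = 3, c = -3
Sum = -(3)/1 = -3
Product = -3/1 = -3

Sum = -3, Product = -3


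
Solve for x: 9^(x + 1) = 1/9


Express both sides with the same base.
1/9 = 9^(-1)
Since the bases match, equate exponents: x + 1 = -1
So x = -1 - (1) = -2

x = -2


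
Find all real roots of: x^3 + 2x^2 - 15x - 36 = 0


Let p(x) = x^3 + 2x^2 - 15x - 36. By the rational root theorem (leading coefficient 1), any rational root is an integer divisor of 36: try ±1, ±2, ... in turn.
Test x = 1: value = -48 ≠ 0.
Test x = -1: value = -20 ≠ 0.
Test x = 2: value = -50 ≠ 0.
Test x = -2: value = -6 ≠ 0.
Test x = 3: value = -36 ≠ 0.
Test x = -3: value = 0 ✓, so (x + 3) is a factor.
Synthetic division by (x + 3): bring down 1; 1(-3) + 2 = -1; (-1)(-3) - 15 = -12; (-12)(-3) - 36 = 0 → quotient x^2 - x - 12, remainder 0.
Solve the quadratic x^2 - x - 12 = 0: discriminant = (-1)^2 - 4(1)(-12) = 1 + 48 = 49.
sqrt(49) = 7, so x = (1 ± 7)/2: x = 4 or x = -3.

x = -3 (multiplicity 2), x = 4


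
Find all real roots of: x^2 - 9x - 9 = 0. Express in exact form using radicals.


Using the quadratic formula: x = (-b ± sqrt(b^2 - 4ac)) / (2a)
Here a = 1, b = -9, c = -9
Discriminant = b^2 - 4ac = (-9)^2 - 4(1)(-9) = 81 + 36 = 117
Since discriminant = 117 > 0, there are two real roots.
x = (9 ± 3*sqrt(13)) / 2
Numerically: x ≈ 9.9083 or x ≈ -0.9083

x = (9 + 3*sqrt(13)) / 2 or x = (9 - 3*sqrt(13)) / 2


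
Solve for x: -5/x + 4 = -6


Subtract 4 from both sides: -5/x = -10
Multiply both sides by x: -5 = -10 * x
Divide by -10: x = 1/2

x = 1/2


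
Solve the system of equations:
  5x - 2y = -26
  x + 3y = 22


Using Cramer's rule:
Determinant D = (5)(3) - (1)(-2) = 15 + 2 = 17
Dx = (-26)(3) - (22)(-2) = -78 + 44 = -34
Dy = (5)(22) - (1)(-26) = 110 + 26 = 136
x = Dx/D = -34/17 = -2
y = Dy/D = 136/17 = 8

x = -2, y = 8


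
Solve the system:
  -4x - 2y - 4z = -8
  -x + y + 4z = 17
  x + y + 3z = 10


Using Cramer's rule. Expand each determinant along the first row.
D  = (-4)*[1*3 - 4*1] - (-2)*[(-1)*3 - 4*1] + (-4)*[(-1)*1 - 1*1]
  = (-4)*(-1) - (-2)*(-7) + (-4)*(-2) = -2
Dx = (-8)*[1*3 - 4*1] - (-2)*[17*3 - 4*10] + (-4)*[17*1 - 1*10]
  = (-8)*(-1) - (-2)*(11) + (-4)*(7) = 2
Dy = (-4)*[17*3 - 4*10] - (-8)*[(-1)*3 - 4*1] + (-4)*[(-1)*10 - 17*1]
  = (-4)*(11) - (-8)*(-7) + (-4)*(-27) = 8
Dz = (-4)*[1*10 - 17*1] - (-2)*[(-1)*10 - 17*1] + (-8)*[(-1)*1 - 1*1]
  = (-4)*(-7) - (-2)*(-27) + (-8)*(-2) = -10
x = Dx/D = 2/-2 = -1, y = Dy/D = 8/-2 = -4, z = Dz/D = -10/-2 = 5
Check eq1: (-4)(-1) + (-2)(-4) + (-4)(5) = -8 = -8 ✓
Check eq2: (-1)(-1) + (1)(-4) + (4)(5) = 17 = 17 ✓
Check eq3: (1)(-1) + (1)(-4) + (3)(5) = 10 = 10 ✓

x = -1, y = -4, z = 5


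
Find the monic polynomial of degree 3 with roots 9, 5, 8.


A monic polynomial with roots 9, 5, 8 is:
p(x) = (x - 9)(x - 5)(x - 8)
After multiplying by (x - 9): x - 9
After multiplying by (x - 5): x^2 - 14x + 45
After multiplying by (x - 8): x^3 - 22x^2 + 157x - 360

x^3 - 22x^2 + 157x - 360


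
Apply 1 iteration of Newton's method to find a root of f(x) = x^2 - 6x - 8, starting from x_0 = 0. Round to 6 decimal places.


Newton's method: x_(n+1) = x_n - f(x_n)/f'(x_n)
f(x) = x^2 - 6x - 8
f'(x) = 2x - 6

Iteration 1:
  f(0.000000) = -8.000000
  f'(0.000000) = -6.000000
  x_1 = 0.000000 - (-8.000000)/(-6.000000) = -1.333333

x_1 = -1.333333


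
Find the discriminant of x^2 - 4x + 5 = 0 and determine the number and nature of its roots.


For ax^2 + bx + c = 0, discriminant D = b^2 - 4ac
Here a = 1, b = -4, c = 5
D = (-4)^2 - 4(1)(5) = 16 - 20 = -4

D = -4 < 0
The equation has no real roots (2 complex conjugate roots).

Discriminant = -4, no real roots (2 complex conjugate roots)


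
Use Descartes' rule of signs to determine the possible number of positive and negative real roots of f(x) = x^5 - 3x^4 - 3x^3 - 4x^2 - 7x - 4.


Descartes' rule of signs:

For positive roots, count sign changes in f(x) = x^5 - 3x^4 - 3x^3 - 4x^2 - 7x - 4:
Signs of coefficients: +, -, -, -, -, -
Number of sign changes: 1
Possible positive real roots: 1

For negative roots, examine f(-x) = -x^5 - 3x^4 + 3x^3 - 4x^2 + 7x - 4:
Signs of coefficients: -, -, +, -, +, -
Number of sign changes: 4
Possible negative real roots: 4, 2, 0

Positive roots: 1; Negative roots: 4 or 2 or 0


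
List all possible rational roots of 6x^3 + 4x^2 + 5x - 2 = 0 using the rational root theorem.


Rational root theorem: possible roots are ±p/q where:
  p divides the constant term (-2): p ∈ {1, 2}
  q divides the leading coefficient (6): q ∈ {1, 2, 3, 6}

All possible rational roots: -2, -1, -2/3, -1/2, -1/3, -1/6, 1/6, 1/3, 1/2, 2/3, 1, 2

-2, -1, -2/3, -1/2, -1/3, -1/6, 1/6, 1/3, 1/2, 2/3, 1, 2


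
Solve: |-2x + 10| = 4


An absolute value equation |expr| = 4 gives two cases:
Case 1: -2x + 10 = 4
  -2x = -6, so x = 3
Case 2: -2x + 10 = -4
  -2x = -14, so x = 7

x = 3, x = 7


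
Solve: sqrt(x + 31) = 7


Square both sides: x + 31 = 7^2 = 49
x = 49 - 31 = 18
x = 18
Check: sqrt(1*18 + 31) = sqrt(49) = 7 ✓

x = 18


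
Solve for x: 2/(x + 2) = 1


Multiply both sides by (x + 2): 2 = 1(x + 2)
Distribute: 2 = x + 2
x = 2 - 2 = 0
x = 0

x = 0


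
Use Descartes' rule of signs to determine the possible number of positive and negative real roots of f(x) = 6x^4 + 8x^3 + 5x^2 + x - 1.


Descartes' rule of signs:

For positive roots, count sign changes in f(x) = 6x^4 + 8x^3 + 5x^2 + x - 1:
Signs of coefficients: +, +, +, +, -
Number of sign changes: 1
Possible positive real roots: 1

For negative roots, examine f(-x) = 6x^4 - 8x^3 + 5x^2 - x - 1:
Signs of coefficients: +, -, +, -, -
Number of sign changes: 3
Possible negative real roots: 3, 1

Positive roots: 1; Negative roots: 3 or 1
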